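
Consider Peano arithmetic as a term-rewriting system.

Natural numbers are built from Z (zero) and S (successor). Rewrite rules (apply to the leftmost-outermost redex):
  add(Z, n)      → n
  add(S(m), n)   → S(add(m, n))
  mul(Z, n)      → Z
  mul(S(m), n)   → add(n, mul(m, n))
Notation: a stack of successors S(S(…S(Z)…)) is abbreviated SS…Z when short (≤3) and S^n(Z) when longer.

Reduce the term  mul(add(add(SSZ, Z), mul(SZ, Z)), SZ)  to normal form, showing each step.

  start: mul(add(add(SSZ, Z), mul(SZ, Z)), SZ)
  step 1: mul(add(S(add(SZ, Z)), mul(SZ, Z)), SZ)
  step 2: mul(S(add(add(SZ, Z), mul(SZ, Z))), SZ)
  step 3: add(SZ, mul(add(add(SZ, Z), mul(SZ, Z)), SZ))
  step 4: S(add(Z, mul(add(add(SZ, Z), mul(SZ, Z)), SZ)))
  step 5: S(mul(add(add(SZ, Z), mul(SZ, Z)), SZ))
  step 6: S(mul(add(S(add(Z, Z)), mul(SZ, Z)), SZ))
  step 7: S(mul(S(add(add(Z, Z), mul(SZ, Z))), SZ))
  step 8: S(add(SZ, mul(add(add(Z, Z), mul(SZ, Z)), SZ)))
  step 9: S(S(add(Z, mul(add(add(Z, Z), mul(SZ, Z)), SZ))))
  step 10: S(S(mul(add(add(Z, Z), mul(SZ, Z)), SZ)))
  step 11: S(S(mul(add(Z, mul(SZ, Z)), SZ)))
  step 12: S(S(mul(mul(SZ, Z), SZ)))
  step 13: S(S(mul(add(Z, mul(Z, Z)), SZ)))
  step 14: S(S(mul(mul(Z, Z), SZ)))
  step 15: S(S(mul(Z, SZ)))
  step 16: SSZ

Answer: normal form = SSZ  (in 16 steps)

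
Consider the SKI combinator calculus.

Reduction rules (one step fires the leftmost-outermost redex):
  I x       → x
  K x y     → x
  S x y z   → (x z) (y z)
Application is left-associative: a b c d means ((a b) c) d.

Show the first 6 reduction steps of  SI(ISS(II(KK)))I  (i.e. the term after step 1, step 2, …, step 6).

  start: SI(ISS(II(KK)))I
  step 1: II(ISS(II(KK))I)
  step 2: I(ISS(II(KK))I)
  step 3: ISS(II(KK))I
  step 4: SS(II(KK))I
  step 5: SI(II(KK)I)
  step 6: SI(I(KK)I)

Answer: after 6 steps: SI(I(KK)I)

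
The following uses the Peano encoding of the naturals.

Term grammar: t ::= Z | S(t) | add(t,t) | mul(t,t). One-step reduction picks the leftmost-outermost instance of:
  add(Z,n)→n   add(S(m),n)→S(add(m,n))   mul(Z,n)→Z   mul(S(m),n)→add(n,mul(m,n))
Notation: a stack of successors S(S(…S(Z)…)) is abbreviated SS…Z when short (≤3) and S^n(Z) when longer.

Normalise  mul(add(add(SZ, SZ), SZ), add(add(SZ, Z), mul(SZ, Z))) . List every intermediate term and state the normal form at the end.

  start: mul(add(add(SZ, SZ), SZ), add(add(SZ, Z), mul(SZ, Z)))
  step 1: mul(add(S(add(Z, SZ)), SZ), add(add(SZ, Z), mul(SZ, Z)))
  step 2: mul(S(add(add(Z, SZ), SZ)), add(add(SZ, Z), mul(SZ, Z)))
  step 3: add(add(add(SZ, Z), mul(SZ, Z)), mul(add(add(Z, SZ), SZ), add(add(SZ, Z), mul(SZ, Z))))
  step 4: add(add(S(add(Z, Z)), mul(SZ, Z)), mul(add(add(Z, SZ), SZ), add(add(SZ, Z), mul(SZ, Z))))
  step 5: add(S(add(add(Z, Z), mul(SZ, Z))), mul(add(add(Z, SZ), SZ), add(add(SZ, Z), mul(SZ, Z))))
  step 6: S(add(add(add(Z, Z), mul(SZ, Z)), mul(add(add(Z, SZ), SZ), add(add(SZ, Z), mul(SZ, Z)))))
  step 7: S(add(add(Z, mul(SZ, Z)), mul(add(add(Z, SZ), SZ), add(add(SZ, Z), mul(SZ, Z)))))
  step 8: S(add(mul(SZ, Z), mul(add(add(Z, SZ), SZ), add(add(SZ, Z), mul(SZ, Z)))))
  step 9: S(add(add(Z, mul(Z, Z)), mul(add(add(Z, SZ), SZ), add(add(SZ, Z), mul(SZ, Z)))))
  step 10: S(add(mul(Z, Z), mul(add(add(Z, SZ), SZ), add(add(SZ, Z), mul(SZ, Z)))))
  step 11: S(add(Z, mul(add(add(Z, SZ), SZ), add(add(SZ, Z), mul(SZ, Z)))))
  step 12: S(mul(add(add(Z, SZ), SZ), add(add(SZ, Z), mul(SZ, Z))))
  step 13: S(mul(add(SZ, SZ), add(add(SZ, Z), mul(SZ, Z))))
  step 14: S(mul(S(add(Z, SZ)), add(add(SZ, Z), mul(SZ, Z))))
  step 15: S(add(add(add(SZ, Z), mul(SZ, Z)), mul(add(Z, SZ), add(add(SZ, Z), mul(SZ, Z)))))
  step 16: S(add(add(S(add(Z, Z)), mul(SZ, Z)), mul(add(Z, SZ), add(add(SZ, Z), mul(SZ, Z)))))
  step 17: S(add(S(add(add(Z, Z), mul(SZ, Z))), mul(add(Z, SZ), add(add(SZ, Z), mul(SZ, Z)))))
  step 18: S(S(add(add(add(Z, Z), mul(SZ, Z)), mul(add(Z, SZ), add(add(SZ, Z), mul(SZ, Z))))))
  step 19: S(S(add(add(Z, mul(SZ, Z)), mul(add(Z, SZ), add(add(SZ, Z), mul(SZ, Z))))))
  step 20: S(S(add(mul(SZ, Z), mul(add(Z, SZ), add(add(SZ, Z), mul(SZ, Z))))))
  step 21: S(S(add(add(Z, mul(Z, Z)), mul(add(Z, SZ), add(add(SZ, Z), mul(SZ, Z))))))
  step 22: S(S(add(mul(Z, Z), mul(add(Z, SZ), add(add(SZ, Z), mul(SZ, Z))))))
  step 23: S(S(add(Z, mul(add(Z, SZ), add(add(SZ, Z), mul(SZ, Z))))))
  step 24: S(S(mul(add(Z, SZ), add(add(SZ, Z), mul(SZ, Z)))))
  step 25: S(S(mul(SZ, add(add(SZ, Z), mul(SZ, Z)))))
  step 26: S(S(add(add(add(SZ, Z), mul(SZ, Z)), mul(Z, add(add(SZ, Z), mul(SZ, Z))))))
  step 27: S(S(add(add(S(add(Z, Z)), mul(SZ, Z)), mul(Z, add(add(SZ, Z), mul(SZ, Z))))))
  step 28: S(S(add(S(add(add(Z, Z), mul(SZ, Z))), mul(Z, add(add(SZ, Z), mul(SZ, Z))))))
  step 29: S(S(S(add(add(add(Z, Z), mul(SZ, Z)), mul(Z, add(add(SZ, Z), mul(SZ, Z)))))))
  step 30: S(S(S(add(add(Z, mul(SZ, Z)), mul(Z, add(add(SZ, Z), mul(SZ, Z)))))))
  step 31: S(S(S(add(mul(SZ, Z), mul(Z, add(add(SZ, Z), mul(SZ, Z)))))))
  step 32: S(S(S(add(add(Z, mul(Z, Z)), mul(Z, add(add(SZ, Z), mul(SZ, Z)))))))
  step 33: S(S(S(add(mul(Z, Z), mul(Z, add(add(SZ, Z), mul(SZ, Z)))))))
  step 34: S(S(S(add(Z, mul(Z, add(add(SZ, Z), mul(SZ, Z)))))))
  step 35: S(S(S(mul(Z, add(add(SZ, Z), mul(SZ, Z))))))
  step 36: SSSZ

Answer: normal form = SSSZ  (in 36 steps)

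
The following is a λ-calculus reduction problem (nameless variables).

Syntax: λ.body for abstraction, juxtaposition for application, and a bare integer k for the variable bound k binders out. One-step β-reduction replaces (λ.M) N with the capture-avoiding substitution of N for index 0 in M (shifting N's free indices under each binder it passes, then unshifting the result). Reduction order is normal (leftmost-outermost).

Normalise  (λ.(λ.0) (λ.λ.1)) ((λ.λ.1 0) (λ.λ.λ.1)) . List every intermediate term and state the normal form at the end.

  start: (λ.(λ.0) (λ.λ.1)) ((λ.λ.1 0) (λ.λ.λ.1))
  →1  (λ.0) (λ.λ.1)
  →2  λ.λ.1

Answer: normal form = λ.λ.1  (in 2 steps)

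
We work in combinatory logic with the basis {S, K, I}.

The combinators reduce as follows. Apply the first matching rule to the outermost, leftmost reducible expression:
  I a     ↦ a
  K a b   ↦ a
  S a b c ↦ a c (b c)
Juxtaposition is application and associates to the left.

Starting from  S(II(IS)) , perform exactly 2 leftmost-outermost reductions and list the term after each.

Answer: after 2 steps: S(IS)

Reduction:
  start: S(II(IS))
  step 1: S(I(IS))
  step 2: S(IS)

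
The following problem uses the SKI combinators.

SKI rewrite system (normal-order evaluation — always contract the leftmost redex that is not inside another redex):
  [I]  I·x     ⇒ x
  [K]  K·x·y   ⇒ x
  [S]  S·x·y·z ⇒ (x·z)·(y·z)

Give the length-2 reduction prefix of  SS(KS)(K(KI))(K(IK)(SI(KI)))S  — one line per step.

  start: SS(KS)(K(KI))(K(IK)(SI(KI)))S
  →1  S(K(KI))(KS(K(KI)))(K(IK)(SI(KI)))S
  →2  K(KI)(K(IK)(SI(KI)))(KS(K(KI))(K(IK)(SI(KI))))S

Answer: after 2 steps: K(KI)(K(IK)(SI(KI)))(KS(K(KI))(K(IK)(SI(KI))))S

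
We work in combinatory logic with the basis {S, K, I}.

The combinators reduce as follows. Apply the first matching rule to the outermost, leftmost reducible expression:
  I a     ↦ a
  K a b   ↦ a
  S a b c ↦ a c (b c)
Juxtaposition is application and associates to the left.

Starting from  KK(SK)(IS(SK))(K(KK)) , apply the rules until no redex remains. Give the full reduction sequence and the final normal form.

  start: KK(SK)(IS(SK))(K(KK))
  step 1: K(IS(SK))(K(KK))
  step 2: IS(SK)
  step 3: S(SK)

Answer: normal form = S(SK)  (in 3 steps)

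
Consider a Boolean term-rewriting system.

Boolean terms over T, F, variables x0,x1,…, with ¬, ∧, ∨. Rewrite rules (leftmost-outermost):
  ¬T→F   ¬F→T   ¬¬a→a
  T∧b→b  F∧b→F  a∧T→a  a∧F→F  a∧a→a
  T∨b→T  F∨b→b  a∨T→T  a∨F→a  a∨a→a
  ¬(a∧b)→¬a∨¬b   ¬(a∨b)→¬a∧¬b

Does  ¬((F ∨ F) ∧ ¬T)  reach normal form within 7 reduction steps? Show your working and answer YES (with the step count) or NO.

Answer: YES — reaches normal form T in 5 ≤ 7 steps

Reduction:
  start: ¬((F ∨ F) ∧ ¬T)
  [1] ¬(F ∨ F) ∨ ¬¬T
  [2] (¬F ∧ ¬F) ∨ ¬¬T
  [3] ¬F ∨ ¬¬T
  [4] T ∨ ¬¬T
  [5] T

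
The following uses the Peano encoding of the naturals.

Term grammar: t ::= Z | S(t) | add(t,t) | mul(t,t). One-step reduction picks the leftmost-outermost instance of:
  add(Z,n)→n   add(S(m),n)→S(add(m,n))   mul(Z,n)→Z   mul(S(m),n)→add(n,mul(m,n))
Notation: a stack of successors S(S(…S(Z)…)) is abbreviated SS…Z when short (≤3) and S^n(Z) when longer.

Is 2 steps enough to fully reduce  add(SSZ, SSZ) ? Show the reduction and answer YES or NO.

Answer: NO — after 2 steps the term is S(S(add(Z, SSZ))), not yet normal

Working:
  start: add(SSZ, SSZ)
  [1] S(add(SZ, SSZ))
  [2] S(S(add(Z, SSZ)))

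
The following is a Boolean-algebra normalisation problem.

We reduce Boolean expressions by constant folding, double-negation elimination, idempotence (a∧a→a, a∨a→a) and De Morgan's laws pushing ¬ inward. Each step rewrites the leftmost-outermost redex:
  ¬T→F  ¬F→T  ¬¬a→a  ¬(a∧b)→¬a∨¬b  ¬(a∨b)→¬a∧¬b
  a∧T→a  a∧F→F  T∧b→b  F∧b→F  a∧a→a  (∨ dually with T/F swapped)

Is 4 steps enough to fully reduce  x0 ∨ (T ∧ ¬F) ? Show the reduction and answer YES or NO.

Answer: YES — reaches normal form T in 3 ≤ 4 steps

Derivation:
  start: x0 ∨ (T ∧ ¬F)
  step 1: x0 ∨ ¬F
  step 2: x0 ∨ T
  step 3: T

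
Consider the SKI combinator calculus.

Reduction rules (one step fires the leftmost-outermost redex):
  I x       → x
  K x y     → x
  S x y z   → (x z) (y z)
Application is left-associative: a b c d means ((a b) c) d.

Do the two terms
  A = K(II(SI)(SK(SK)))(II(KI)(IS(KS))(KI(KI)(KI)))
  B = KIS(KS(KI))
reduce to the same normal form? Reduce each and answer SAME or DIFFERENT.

Term A:
  start: K(II(SI)(SK(SK)))(II(KI)(IS(KS))(KI(KI)(KI)))
  step 1: II(SI)(SK(SK))
  step 2: I(SI)(SK(SK))
  step 3: SI(SK(SK))

Term B:
  start: KIS(KS(KI))
  step 1: I(KS(KI))
  step 2: KS(KI)
  step 3: S

Answer: DIFFERENT — A ⇓ SI(SK(SK)), B ⇓ S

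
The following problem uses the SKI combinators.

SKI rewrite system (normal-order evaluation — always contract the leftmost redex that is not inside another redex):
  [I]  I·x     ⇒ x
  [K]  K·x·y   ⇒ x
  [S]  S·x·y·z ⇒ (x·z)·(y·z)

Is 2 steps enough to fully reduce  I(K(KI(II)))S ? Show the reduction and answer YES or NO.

  start: I(K(KI(II)))S
  [1] K(KI(II))S
  [2] KI(II)

Answer: NO — after 2 steps the term is KI(II), not yet normal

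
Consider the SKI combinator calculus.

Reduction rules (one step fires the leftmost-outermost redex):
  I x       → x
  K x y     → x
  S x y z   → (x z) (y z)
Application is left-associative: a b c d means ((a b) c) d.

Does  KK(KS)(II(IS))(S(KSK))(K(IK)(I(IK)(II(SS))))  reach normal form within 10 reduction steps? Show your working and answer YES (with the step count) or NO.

  start: KK(KS)(II(IS))(S(KSK))(K(IK)(I(IK)(II(SS))))
  step 1: K(II(IS))(S(KSK))(K(IK)(I(IK)(II(SS))))
  step 2: II(IS)(K(IK)(I(IK)(II(SS))))
  step 3: I(IS)(K(IK)(I(IK)(II(SS))))
  step 4: IS(K(IK)(I(IK)(II(SS))))
  step 5: S(K(IK)(I(IK)(II(SS))))
  step 6: S(IK)
  step 7: SK

Answer: YES — reaches normal form SK in 7 ≤ 10 steps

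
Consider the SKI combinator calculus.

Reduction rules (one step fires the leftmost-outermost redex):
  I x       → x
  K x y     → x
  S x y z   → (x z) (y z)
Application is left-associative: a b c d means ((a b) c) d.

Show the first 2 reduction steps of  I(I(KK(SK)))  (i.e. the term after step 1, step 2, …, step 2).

Answer: after 2 steps: KK(SK)

Reduction:
  start: I(I(KK(SK)))
  step 1: I(KK(SK))
  step 2: KK(SK)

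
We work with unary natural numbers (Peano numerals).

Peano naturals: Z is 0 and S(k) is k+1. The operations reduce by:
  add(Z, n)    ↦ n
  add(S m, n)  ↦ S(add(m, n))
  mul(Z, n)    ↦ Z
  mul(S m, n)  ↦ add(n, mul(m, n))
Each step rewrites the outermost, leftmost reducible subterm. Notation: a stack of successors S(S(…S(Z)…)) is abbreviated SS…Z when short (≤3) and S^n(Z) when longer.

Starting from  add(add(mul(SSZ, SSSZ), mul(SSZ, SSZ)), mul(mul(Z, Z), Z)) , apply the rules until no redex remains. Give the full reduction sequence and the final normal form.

  start: add(add(mul(SSZ, SSSZ), mul(SSZ, SSZ)), mul(mul(Z, Z), Z))
  step 1: add(add(add(SSSZ, mul(SZ, SSSZ)), mul(SSZ, SSZ)), mul(mul(Z, Z), Z))
  step 2: add(add(S(add(SSZ, mul(SZ, SSSZ))), mul(SSZ, SSZ)), mul(mul(Z, Z), Z))
  step 3: add(S(add(add(SSZ, mul(SZ, SSSZ)), mul(SSZ, SSZ))), mul(mul(Z, Z), Z))
  step 4: S(add(add(add(SSZ, mul(SZ, SSSZ)), mul(SSZ, SSZ)), mul(mul(Z, Z), Z)))
  step 5: S(add(add(S(add(SZ, mul(SZ, SSSZ))), mul(SSZ, SSZ)), mul(mul(Z, Z), Z)))
  step 6: S(add(S(add(add(SZ, mul(SZ, SSSZ)), mul(SSZ, SSZ))), mul(mul(Z, Z), Z)))
  step 7: S(S(add(add(add(SZ, mul(SZ, SSSZ)), mul(SSZ, SSZ)), mul(mul(Z, Z), Z))))
  step 8: S(S(add(add(S(add(Z, mul(SZ, SSSZ))), mul(SSZ, SSZ)), mul(mul(Z, Z), Z))))
  step 9: S(S(add(S(add(add(Z, mul(SZ, SSSZ)), mul(SSZ, SSZ))), mul(mul(Z, Z), Z))))
  step 10: S(S(S(add(add(add(Z, mul(SZ, SSSZ)), mul(SSZ, SSZ)), mul(mul(Z, Z), Z)))))
  step 11: S(S(S(add(add(mul(SZ, SSSZ), mul(SSZ, SSZ)), mul(mul(Z, Z), Z)))))
  step 12: S(S(S(add(add(add(SSSZ, mul(Z, SSSZ)), mul(SSZ, SSZ)), mul(mul(Z, Z), Z)))))
  step 13: S(S(S(add(add(S(add(SSZ, mul(Z, SSSZ))), mul(SSZ, SSZ)), mul(mul(Z, Z), Z)))))
  step 14: S(S(S(add(S(add(add(SSZ, mul(Z, SSSZ)), mul(SSZ, SSZ))), mul(mul(Z, Z), Z)))))
  step 15: S(S(S(S(add(add(add(SSZ, mul(Z, SSSZ)), mul(SSZ, SSZ)), mul(mul(Z, Z), Z))))))
  step 16: S(S(S(S(add(add(S(add(SZ, mul(Z, SSSZ))), mul(SSZ, SSZ)), mul(mul(Z, Z), Z))))))
  step 17: S(S(S(S(add(S(add(add(SZ, mul(Z, SSSZ)), mul(SSZ, SSZ))), mul(mul(Z, Z), Z))))))
  step 18: S(S(S(S(S(add(add(add(SZ, mul(Z, SSSZ)), mul(SSZ, SSZ)), mul(mul(Z, Z), Z)))))))
  step 19: S(S(S(S(S(add(add(S(add(Z, mul(Z, SSSZ))), mul(SSZ, SSZ)), mul(mul(Z, Z), Z)))))))
  step 20: S(S(S(S(S(add(S(add(add(Z, mul(Z, SSSZ)), mul(SSZ, SSZ))), mul(mul(Z, Z), Z)))))))
  step 21: S(S(S(S(S(S(add(add(add(Z, mul(Z, SSSZ)), mul(SSZ, SSZ)), mul(mul(Z, Z), Z))))))))
  step 22: S(S(S(S(S(S(add(add(mul(Z, SSSZ), mul(SSZ, SSZ)), mul(mul(Z, Z), Z))))))))
  step 23: S(S(S(S(S(S(add(add(Z, mul(SSZ, SSZ)), mul(mul(Z, Z), Z))))))))
  step 24: S(S(S(S(S(S(add(mul(SSZ, SSZ), mul(mul(Z, Z), Z))))))))
  step 25: S(S(S(S(S(S(add(add(SSZ, mul(SZ, SSZ)), mul(mul(Z, Z), Z))))))))
  step 26: S(S(S(S(S(S(add(S(add(SZ, mul(SZ, SSZ))), mul(mul(Z, Z), Z))))))))
  step 27: S(S(S(S(S(S(S(add(add(SZ, mul(SZ, SSZ)), mul(mul(Z, Z), Z)))))))))
  step 28: S(S(S(S(S(S(S(add(S(add(Z, mul(SZ, SSZ))), mul(mul(Z, Z), Z)))))))))
  step 29: S(S(S(S(S(S(S(S(add(add(Z, mul(SZ, SSZ)), mul(mul(Z, Z), Z))))))))))
  step 30: S(S(S(S(S(S(S(S(add(mul(SZ, SSZ), mul(mul(Z, Z), Z))))))))))
  step 31: S(S(S(S(S(S(S(S(add(add(SSZ, mul(Z, SSZ)), mul(mul(Z, Z), Z))))))))))
  step 32: S(S(S(S(S(S(S(S(add(S(add(SZ, mul(Z, SSZ))), mul(mul(Z, Z), Z))))))))))
  step 33: S(S(S(S(S(S(S(S(S(add(add(SZ, mul(Z, SSZ)), mul(mul(Z, Z), Z)))))))))))
  step 34: S(S(S(S(S(S(S(S(S(add(S(add(Z, mul(Z, SSZ))), mul(mul(Z, Z), Z)))))))))))
  step 35: S(S(S(S(S(S(S(S(S(S(add(add(Z, mul(Z, SSZ)), mul(mul(Z, Z), Z))))))))))))
  step 36: S(S(S(S(S(S(S(S(S(S(add(mul(Z, SSZ), mul(mul(Z, Z), Z))))))))))))
  step 37: S(S(S(S(S(S(S(S(S(S(add(Z, mul(mul(Z, Z), Z))))))))))))
  step 38: S(S(S(S(S(S(S(S(S(S(mul(mul(Z, Z), Z)))))))))))
  step 39: S(S(S(S(S(S(S(S(S(S(mul(Z, Z)))))))))))
  step 40: S^10(Z)

Answer: normal form = S^10(Z)  (in 40 steps)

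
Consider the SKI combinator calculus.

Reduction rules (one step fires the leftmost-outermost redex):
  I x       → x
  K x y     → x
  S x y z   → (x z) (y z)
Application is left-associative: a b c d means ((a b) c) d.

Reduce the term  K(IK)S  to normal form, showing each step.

Answer: normal form = K  (in 2 steps)

Derivation:
  start: K(IK)S
  [1] IK
  [2] K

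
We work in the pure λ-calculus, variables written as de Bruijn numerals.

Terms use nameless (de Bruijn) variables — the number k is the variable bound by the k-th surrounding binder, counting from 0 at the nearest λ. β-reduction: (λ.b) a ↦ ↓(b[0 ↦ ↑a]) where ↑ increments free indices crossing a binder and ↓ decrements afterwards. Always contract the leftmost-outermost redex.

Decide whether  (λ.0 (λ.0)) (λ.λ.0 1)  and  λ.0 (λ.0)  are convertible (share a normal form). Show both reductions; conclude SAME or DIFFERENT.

Answer: SAME — A ⇓ λ.0 (λ.0), B ⇓ λ.0 (λ.0)

Working:
Term A:
  start: (λ.0 (λ.0)) (λ.λ.0 1)
  →1  (λ.λ.0 1) (λ.0)
  →2  λ.0 (λ.0)

Term B:
  start: λ.0 (λ.0)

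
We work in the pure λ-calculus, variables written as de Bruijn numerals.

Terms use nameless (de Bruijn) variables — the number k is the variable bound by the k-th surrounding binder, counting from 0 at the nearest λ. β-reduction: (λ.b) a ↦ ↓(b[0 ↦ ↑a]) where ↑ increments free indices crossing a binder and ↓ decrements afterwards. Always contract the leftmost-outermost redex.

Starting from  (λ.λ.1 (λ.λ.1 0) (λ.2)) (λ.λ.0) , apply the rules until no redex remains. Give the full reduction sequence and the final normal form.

Answer: normal form = λ.λ.λ.λ.0  (in 3 steps)

Reduction:
  start: (λ.λ.1 (λ.λ.1 0) (λ.2)) (λ.λ.0)
  →1  λ.(λ.λ.0) (λ.λ.1 0) (λ.λ.λ.0)
  →2  λ.(λ.0) (λ.λ.λ.0)
  →3  λ.λ.λ.λ.0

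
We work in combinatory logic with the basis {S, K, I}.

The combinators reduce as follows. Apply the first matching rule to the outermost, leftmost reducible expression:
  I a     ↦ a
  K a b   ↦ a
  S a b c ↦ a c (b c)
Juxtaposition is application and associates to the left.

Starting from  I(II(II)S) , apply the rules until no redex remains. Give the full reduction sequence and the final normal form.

  start: I(II(II)S)
  →1  II(II)S
  →2  I(II)S
  →3  IIS
  →4  IS
  →5  S

Answer: normal form = S  (in 5 steps)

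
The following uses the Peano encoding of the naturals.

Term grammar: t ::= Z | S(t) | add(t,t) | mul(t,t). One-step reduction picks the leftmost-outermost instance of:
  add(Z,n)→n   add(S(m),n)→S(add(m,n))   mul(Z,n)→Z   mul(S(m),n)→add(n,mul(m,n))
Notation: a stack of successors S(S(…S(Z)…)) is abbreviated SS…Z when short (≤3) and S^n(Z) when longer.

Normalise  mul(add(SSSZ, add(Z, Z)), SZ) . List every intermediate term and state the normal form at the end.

  start: mul(add(SSSZ, add(Z, Z)), SZ)
  [1] mul(S(add(SSZ, add(Z, Z))), SZ)
  [2] add(SZ, mul(add(SSZ, add(Z, Z)), SZ))
  [3] S(add(Z, mul(add(SSZ, add(Z, Z)), SZ)))
  [4] S(mul(add(SSZ, add(Z, Z)), SZ))
  [5] S(mul(S(add(SZ, add(Z, Z))), SZ))
  [6] S(add(SZ, mul(add(SZ, add(Z, Z)), SZ)))
  [7] S(S(add(Z, mul(add(SZ, add(Z, Z)), SZ))))
  [8] S(S(mul(add(SZ, add(Z, Z)), SZ)))
  [9] S(S(mul(S(add(Z, add(Z, Z))), SZ)))
  [10] S(S(add(SZ, mul(add(Z, add(Z, Z)), SZ))))
  [11] S(S(S(add(Z, mul(add(Z, add(Z, Z)), SZ)))))
  [12] S(S(S(mul(add(Z, add(Z, Z)), SZ))))
  [13] S(S(S(mul(add(Z, Z), SZ))))
  [14] S(S(S(mul(Z, SZ))))
  [15] SSSZ

Answer: normal form = SSSZ  (in 15 steps)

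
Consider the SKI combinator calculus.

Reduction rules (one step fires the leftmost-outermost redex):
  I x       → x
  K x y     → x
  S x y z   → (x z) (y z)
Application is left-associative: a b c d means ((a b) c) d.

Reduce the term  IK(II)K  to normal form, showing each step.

  start: IK(II)K
  step 1: K(II)K
  step 2: II
  step 3: I

Answer: normal form = I  (in 3 steps)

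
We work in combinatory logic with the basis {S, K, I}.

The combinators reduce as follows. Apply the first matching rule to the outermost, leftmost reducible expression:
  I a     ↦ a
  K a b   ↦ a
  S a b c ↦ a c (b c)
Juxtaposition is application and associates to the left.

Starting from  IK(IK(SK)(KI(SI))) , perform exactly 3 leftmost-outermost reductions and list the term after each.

Answer: after 3 steps: K(SK)

Derivation:
  start: IK(IK(SK)(KI(SI)))
  step 1: K(IK(SK)(KI(SI)))
  step 2: K(K(SK)(KI(SI)))
  step 3: K(SK)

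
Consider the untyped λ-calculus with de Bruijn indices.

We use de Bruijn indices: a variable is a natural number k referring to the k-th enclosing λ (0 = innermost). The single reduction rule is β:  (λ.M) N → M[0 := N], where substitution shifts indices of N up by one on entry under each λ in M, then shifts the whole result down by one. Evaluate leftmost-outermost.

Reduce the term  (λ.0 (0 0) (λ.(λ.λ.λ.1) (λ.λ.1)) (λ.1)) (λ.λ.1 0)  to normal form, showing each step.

  start: (λ.0 (0 0) (λ.(λ.λ.λ.1) (λ.λ.1)) (λ.1)) (λ.λ.1 0)
  step 1: (λ.λ.1 0) ((λ.λ.1 0) (λ.λ.1 0)) (λ.(λ.λ.λ.1) (λ.λ.1)) (λ.λ.λ.1 0)
  step 2: (λ.(λ.λ.1 0) (λ.λ.1 0) 0) (λ.(λ.λ.λ.1) (λ.λ.1)) (λ.λ.λ.1 0)
  step 3: (λ.λ.1 0) (λ.λ.1 0) (λ.(λ.λ.λ.1) (λ.λ.1)) (λ.λ.λ.1 0)
  step 4: (λ.(λ.λ.1 0) 0) (λ.(λ.λ.λ.1) (λ.λ.1)) (λ.λ.λ.1 0)
  step 5: (λ.λ.1 0) (λ.(λ.λ.λ.1) (λ.λ.1)) (λ.λ.λ.1 0)
  step 6: (λ.(λ.(λ.λ.λ.1) (λ.λ.1)) 0) (λ.λ.λ.1 0)
  step 7: (λ.(λ.λ.λ.1) (λ.λ.1)) (λ.λ.λ.1 0)
  step 8: (λ.λ.λ.1) (λ.λ.1)
  step 9: λ.λ.1

Answer: normal form = λ.λ.1  (in 9 steps)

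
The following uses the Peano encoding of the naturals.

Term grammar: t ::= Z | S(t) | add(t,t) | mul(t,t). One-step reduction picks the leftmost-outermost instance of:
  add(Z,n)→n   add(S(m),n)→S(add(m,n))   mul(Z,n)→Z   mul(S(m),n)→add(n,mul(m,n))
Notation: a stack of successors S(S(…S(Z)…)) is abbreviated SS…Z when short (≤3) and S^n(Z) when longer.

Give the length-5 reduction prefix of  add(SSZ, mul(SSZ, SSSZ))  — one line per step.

Answer: after 5 steps: S(S(S(add(SSZ, mul(SZ, SSSZ)))))

Derivation:
  start: add(SSZ, mul(SSZ, SSSZ))
  →1  S(add(SZ, mul(SSZ, SSSZ)))
  →2  S(S(add(Z, mul(SSZ, SSSZ))))
  →3  S(S(mul(SSZ, SSSZ)))
  →4  S(S(add(SSSZ, mul(SZ, SSSZ))))
  →5  S(S(S(add(SSZ, mul(SZ, SSSZ)))))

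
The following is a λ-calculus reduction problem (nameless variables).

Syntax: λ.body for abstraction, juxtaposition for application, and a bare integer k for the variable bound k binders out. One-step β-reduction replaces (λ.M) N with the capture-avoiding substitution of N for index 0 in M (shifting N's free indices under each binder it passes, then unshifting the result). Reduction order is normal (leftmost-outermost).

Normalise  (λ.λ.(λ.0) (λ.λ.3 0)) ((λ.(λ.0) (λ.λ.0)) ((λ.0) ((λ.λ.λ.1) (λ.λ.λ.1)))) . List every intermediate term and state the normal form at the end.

  start: (λ.λ.(λ.0) (λ.λ.3 0)) ((λ.(λ.0) (λ.λ.0)) ((λ.0) ((λ.λ.λ.1) (λ.λ.λ.1))))
  step 1: λ.(λ.0) (λ.λ.(λ.(λ.0) (λ.λ.0)) ((λ.0) ((λ.λ.λ.1) (λ.λ.λ.1))) 0)
  step 2: λ.λ.λ.(λ.(λ.0) (λ.λ.0)) ((λ.0) ((λ.λ.λ.1) (λ.λ.λ.1))) 0
  step 3: λ.λ.λ.(λ.0) (λ.λ.0) 0
  step 4: λ.λ.λ.(λ.λ.0) 0
  step 5: λ.λ.λ.λ.0

Answer: normal form = λ.λ.λ.λ.0  (in 5 steps)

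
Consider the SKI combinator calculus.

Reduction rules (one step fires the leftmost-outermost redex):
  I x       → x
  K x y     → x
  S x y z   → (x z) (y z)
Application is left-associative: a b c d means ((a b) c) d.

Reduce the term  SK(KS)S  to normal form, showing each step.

  start: SK(KS)S
  step 1: KS(KSS)
  step 2: S

Answer: normal form = S  (in 2 steps)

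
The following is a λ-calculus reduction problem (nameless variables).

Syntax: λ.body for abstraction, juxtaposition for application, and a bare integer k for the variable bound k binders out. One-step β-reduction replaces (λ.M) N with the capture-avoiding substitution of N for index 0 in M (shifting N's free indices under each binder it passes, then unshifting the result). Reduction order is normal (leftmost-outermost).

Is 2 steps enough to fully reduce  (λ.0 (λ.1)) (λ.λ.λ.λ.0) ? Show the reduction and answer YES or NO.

  start: (λ.0 (λ.1)) (λ.λ.λ.λ.0)
  step 1: (λ.λ.λ.λ.0) (λ.λ.λ.λ.λ.0)
  step 2: λ.λ.λ.0

Answer: YES — reaches normal form λ.λ.λ.0 in 2 ≤ 2 steps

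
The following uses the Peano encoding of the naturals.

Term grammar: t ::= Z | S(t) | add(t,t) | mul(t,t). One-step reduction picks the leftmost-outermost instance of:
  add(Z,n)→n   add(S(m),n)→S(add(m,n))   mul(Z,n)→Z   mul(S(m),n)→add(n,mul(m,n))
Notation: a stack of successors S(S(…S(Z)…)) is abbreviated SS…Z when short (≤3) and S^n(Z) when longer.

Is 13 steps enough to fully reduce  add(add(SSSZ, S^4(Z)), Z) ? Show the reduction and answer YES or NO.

Answer: YES — reaches normal form S^7(Z) in 12 ≤ 13 steps

Working:
  start: add(add(SSSZ, S^4(Z)), Z)
  →1  add(S(add(SSZ, S^4(Z))), Z)
  →2  S(add(add(SSZ, S^4(Z)), Z))
  →3  S(add(S(add(SZ, S^4(Z))), Z))
  →4  S(S(add(add(SZ, S^4(Z)), Z)))
  →5  S(S(add(S(add(Z, S^4(Z))), Z)))
  →6  S(S(S(add(add(Z, S^4(Z)), Z))))
  →7  S(S(S(add(S^4(Z), Z))))
  →8  S(S(S(S(add(SSSZ, Z)))))
  →9  S(S(S(S(S(add(SSZ, Z))))))
  →10  S(S(S(S(S(S(add(SZ, Z)))))))
  →11  S(S(S(S(S(S(S(add(Z, Z))))))))
  →12  S^7(Z)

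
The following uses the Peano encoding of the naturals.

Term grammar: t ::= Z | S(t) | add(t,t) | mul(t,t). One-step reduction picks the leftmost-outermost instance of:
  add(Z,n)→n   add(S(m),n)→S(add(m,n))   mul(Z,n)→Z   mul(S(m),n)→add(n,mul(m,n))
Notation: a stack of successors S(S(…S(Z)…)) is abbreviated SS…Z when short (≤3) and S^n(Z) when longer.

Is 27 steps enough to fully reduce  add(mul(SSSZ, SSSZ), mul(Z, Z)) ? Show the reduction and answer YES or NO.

Answer: YES — reaches normal form S^9(Z) in 27 ≤ 27 steps

Reduction:
  start: add(mul(SSSZ, SSSZ), mul(Z, Z))
  [1] add(add(SSSZ, mul(SSZ, SSSZ)), mul(Z, Z))
  [2] add(S(add(SSZ, mul(SSZ, SSSZ))), mul(Z, Z))
  [3] S(add(add(SSZ, mul(SSZ, SSSZ)), mul(Z, Z)))
  [4] S(add(S(add(SZ, mul(SSZ, SSSZ))), mul(Z, Z)))
  [5] S(S(add(add(SZ, mul(SSZ, SSSZ)), mul(Z, Z))))
  [6] S(S(add(S(add(Z, mul(SSZ, SSSZ))), mul(Z, Z))))
  [7] S(S(S(add(add(Z, mul(SSZ, SSSZ)), mul(Z, Z)))))
  [8] S(S(S(add(mul(SSZ, SSSZ), mul(Z, Z)))))
  [9] S(S(S(add(add(SSSZ, mul(SZ, SSSZ)), mul(Z, Z)))))
  [10] S(S(S(add(S(add(SSZ, mul(SZ, SSSZ))), mul(Z, Z)))))
  [11] S(S(S(S(add(add(SSZ, mul(SZ, SSSZ)), mul(Z, Z))))))
  [12] S(S(S(S(add(S(add(SZ, mul(SZ, SSSZ))), mul(Z, Z))))))
  [13] S(S(S(S(S(add(add(SZ, mul(SZ, SSSZ)), mul(Z, Z)))))))
  [14] S(S(S(S(S(add(S(add(Z, mul(SZ, SSSZ))), mul(Z, Z)))))))
  [15] S(S(S(S(S(S(add(add(Z, mul(SZ, SSSZ)), mul(Z, Z))))))))
  [16] S(S(S(S(S(S(add(mul(SZ, SSSZ), mul(Z, Z))))))))
  [17] S(S(S(S(S(S(add(add(SSSZ, mul(Z, SSSZ)), mul(Z, Z))))))))
  [18] S(S(S(S(S(S(add(S(add(SSZ, mul(Z, SSSZ))), mul(Z, Z))))))))
  [19] S(S(S(S(S(S(S(add(add(SSZ, mul(Z, SSSZ)), mul(Z, Z)))))))))
  [20] S(S(S(S(S(S(S(add(S(add(SZ, mul(Z, SSSZ))), mul(Z, Z)))))))))
  [21] S(S(S(S(S(S(S(S(add(add(SZ, mul(Z, SSSZ)), mul(Z, Z))))))))))
  [22] S(S(S(S(S(S(S(S(add(S(add(Z, mul(Z, SSSZ))), mul(Z, Z))))))))))
  [23] S(S(S(S(S(S(S(S(S(add(add(Z, mul(Z, SSSZ)), mul(Z, Z)))))))))))
  [24] S(S(S(S(S(S(S(S(S(add(mul(Z, SSSZ), mul(Z, Z)))))))))))
  [25] S(S(S(S(S(S(S(S(S(add(Z, mul(Z, Z)))))))))))
  [26] S(S(S(S(S(S(S(S(S(mul(Z, Z))))))))))
  [27] S^9(Z)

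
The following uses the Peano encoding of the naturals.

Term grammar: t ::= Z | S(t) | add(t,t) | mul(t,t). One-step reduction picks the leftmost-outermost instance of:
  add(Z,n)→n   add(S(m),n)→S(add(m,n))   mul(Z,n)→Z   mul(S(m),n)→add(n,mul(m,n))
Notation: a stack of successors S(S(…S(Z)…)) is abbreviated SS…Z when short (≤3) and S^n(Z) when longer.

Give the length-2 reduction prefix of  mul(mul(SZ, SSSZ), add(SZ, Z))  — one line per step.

  start: mul(mul(SZ, SSSZ), add(SZ, Z))
  step 1: mul(add(SSSZ, mul(Z, SSSZ)), add(SZ, Z))
  step 2: mul(S(add(SSZ, mul(Z, SSSZ))), add(SZ, Z))

Answer: after 2 steps: mul(S(add(SSZ, mul(Z, SSSZ))), add(SZ, Z))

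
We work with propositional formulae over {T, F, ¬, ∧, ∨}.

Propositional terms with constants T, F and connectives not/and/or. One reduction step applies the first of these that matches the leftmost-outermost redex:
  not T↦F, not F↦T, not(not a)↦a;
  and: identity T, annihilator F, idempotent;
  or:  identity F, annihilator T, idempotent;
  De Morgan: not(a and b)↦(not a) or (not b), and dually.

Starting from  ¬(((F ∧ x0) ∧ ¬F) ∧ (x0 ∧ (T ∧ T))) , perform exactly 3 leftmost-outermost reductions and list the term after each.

  start: ¬(((F ∧ x0) ∧ ¬F) ∧ (x0 ∧ (T ∧ T)))
  step 1: ¬((F ∧ x0) ∧ ¬F) ∨ ¬(x0 ∧ (T ∧ T))
  step 2: (¬(F ∧ x0) ∨ ¬¬F) ∨ ¬(x0 ∧ (T ∧ T))
  step 3: ((¬F ∨ ¬x0) ∨ ¬¬F) ∨ ¬(x0 ∧ (T ∧ T))

Answer: after 3 steps: ((¬F ∨ ¬x0) ∨ ¬¬F) ∨ ¬(x0 ∧ (T ∧ T))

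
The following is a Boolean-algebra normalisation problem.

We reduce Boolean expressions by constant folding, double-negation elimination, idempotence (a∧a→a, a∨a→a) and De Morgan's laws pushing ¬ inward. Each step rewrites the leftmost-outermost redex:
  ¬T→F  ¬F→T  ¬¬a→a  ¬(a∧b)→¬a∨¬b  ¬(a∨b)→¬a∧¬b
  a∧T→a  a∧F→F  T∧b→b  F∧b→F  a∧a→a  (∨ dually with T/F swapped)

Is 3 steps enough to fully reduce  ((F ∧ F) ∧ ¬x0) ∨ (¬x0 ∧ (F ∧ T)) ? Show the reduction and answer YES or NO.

Answer: NO — after 3 steps the term is ¬x0 ∧ (F ∧ T), not yet normal

Working:
  start: ((F ∧ F) ∧ ¬x0) ∨ (¬x0 ∧ (F ∧ T))
  [1] (F ∧ ¬x0) ∨ (¬x0 ∧ (F ∧ T))
  [2] F ∨ (¬x0 ∧ (F ∧ T))
  [3] ¬x0 ∧ (F ∧ T)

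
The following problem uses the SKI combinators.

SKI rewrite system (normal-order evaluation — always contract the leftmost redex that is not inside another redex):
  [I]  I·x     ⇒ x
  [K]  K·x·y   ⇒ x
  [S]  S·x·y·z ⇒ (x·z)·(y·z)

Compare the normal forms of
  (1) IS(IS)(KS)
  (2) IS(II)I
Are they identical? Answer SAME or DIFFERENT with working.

Answer: DIFFERENT — A ⇓ SS(KS), B ⇓ SII

Working:
Term A:
  start: IS(IS)(KS)
  [1] S(IS)(KS)
  [2] SS(KS)

Term B:
  start: IS(II)I
  [1] S(II)I
  [2] SII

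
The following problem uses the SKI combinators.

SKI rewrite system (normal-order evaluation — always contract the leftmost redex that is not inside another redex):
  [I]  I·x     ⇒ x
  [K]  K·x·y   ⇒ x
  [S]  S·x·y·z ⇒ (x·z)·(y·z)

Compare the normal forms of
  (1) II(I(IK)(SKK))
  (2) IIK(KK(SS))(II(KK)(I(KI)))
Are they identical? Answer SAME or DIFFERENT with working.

Term A:
  start: II(I(IK)(SKK))
  step 1: I(I(IK)(SKK))
  step 2: I(IK)(SKK)
  step 3: IK(SKK)
  step 4: K(SKK)

Term B:
  start: IIK(KK(SS))(II(KK)(I(KI)))
  step 1: IK(KK(SS))(II(KK)(I(KI)))
  step 2: K(KK(SS))(II(KK)(I(KI)))
  step 3: KK(SS)
  step 4: K

Answer: DIFFERENT — A ⇓ K(SKK), B ⇓ K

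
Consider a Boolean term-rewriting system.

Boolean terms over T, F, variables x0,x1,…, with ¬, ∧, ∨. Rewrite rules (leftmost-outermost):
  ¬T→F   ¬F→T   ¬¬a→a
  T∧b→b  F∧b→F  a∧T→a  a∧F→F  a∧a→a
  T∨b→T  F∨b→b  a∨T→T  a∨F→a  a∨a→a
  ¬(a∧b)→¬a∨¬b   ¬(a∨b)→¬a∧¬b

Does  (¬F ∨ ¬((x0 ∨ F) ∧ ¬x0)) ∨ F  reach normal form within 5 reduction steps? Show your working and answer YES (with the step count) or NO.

  start: (¬F ∨ ¬((x0 ∨ F) ∧ ¬x0)) ∨ F
  [1] ¬F ∨ ¬((x0 ∨ F) ∧ ¬x0)
  [2] T ∨ ¬((x0 ∨ F) ∧ ¬x0)
  [3] T

Answer: YES — reaches normal form T in 3 ≤ 5 steps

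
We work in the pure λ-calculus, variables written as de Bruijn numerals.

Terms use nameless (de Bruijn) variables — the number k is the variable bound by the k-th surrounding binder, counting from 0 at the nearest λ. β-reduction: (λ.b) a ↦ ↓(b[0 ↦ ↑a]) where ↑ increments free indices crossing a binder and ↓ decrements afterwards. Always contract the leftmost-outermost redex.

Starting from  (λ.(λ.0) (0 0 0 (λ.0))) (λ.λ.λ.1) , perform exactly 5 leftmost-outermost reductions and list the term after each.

Answer: after 5 steps: λ.λ.λ.1

Derivation:
  start: (λ.(λ.0) (0 0 0 (λ.0))) (λ.λ.λ.1)
  →1  (λ.0) ((λ.λ.λ.1) (λ.λ.λ.1) (λ.λ.λ.1) (λ.0))
  →2  (λ.λ.λ.1) (λ.λ.λ.1) (λ.λ.λ.1) (λ.0)
  →3  (λ.λ.1) (λ.λ.λ.1) (λ.0)
  →4  (λ.λ.λ.λ.1) (λ.0)
  →5  λ.λ.λ.1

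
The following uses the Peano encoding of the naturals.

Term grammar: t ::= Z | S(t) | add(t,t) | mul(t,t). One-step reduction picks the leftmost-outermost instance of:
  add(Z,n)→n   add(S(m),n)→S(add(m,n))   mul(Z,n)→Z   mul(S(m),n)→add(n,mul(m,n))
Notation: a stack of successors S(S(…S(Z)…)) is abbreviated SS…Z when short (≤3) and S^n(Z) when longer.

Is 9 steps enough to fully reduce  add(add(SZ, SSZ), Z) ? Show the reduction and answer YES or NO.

Answer: YES — reaches normal form SSSZ in 6 ≤ 9 steps

Reduction:
  start: add(add(SZ, SSZ), Z)
  →1  add(S(add(Z, SSZ)), Z)
  →2  S(add(add(Z, SSZ), Z))
  →3  S(add(SSZ, Z))
  →4  S(S(add(SZ, Z)))
  →5  S(S(S(add(Z, Z))))
  →6  SSSZ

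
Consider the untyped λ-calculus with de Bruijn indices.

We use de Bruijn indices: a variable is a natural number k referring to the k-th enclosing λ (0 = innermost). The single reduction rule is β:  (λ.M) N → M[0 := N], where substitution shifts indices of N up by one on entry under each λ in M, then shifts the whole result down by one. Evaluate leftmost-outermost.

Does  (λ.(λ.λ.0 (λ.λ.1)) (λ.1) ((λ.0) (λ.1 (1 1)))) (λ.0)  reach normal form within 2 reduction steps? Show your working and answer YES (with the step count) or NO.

  start: (λ.(λ.λ.0 (λ.λ.1)) (λ.1) ((λ.0) (λ.1 (1 1)))) (λ.0)
  [1] (λ.λ.0 (λ.λ.1)) (λ.λ.0) ((λ.0) (λ.(λ.0) ((λ.0) (λ.0))))
  [2] (λ.0 (λ.λ.1)) ((λ.0) (λ.(λ.0) ((λ.0) (λ.0))))

Answer: NO — after 2 steps the term is (λ.0 (λ.λ.1)) ((λ.0) (λ.(λ.0) ((λ.0) (λ.0)))), not yet normal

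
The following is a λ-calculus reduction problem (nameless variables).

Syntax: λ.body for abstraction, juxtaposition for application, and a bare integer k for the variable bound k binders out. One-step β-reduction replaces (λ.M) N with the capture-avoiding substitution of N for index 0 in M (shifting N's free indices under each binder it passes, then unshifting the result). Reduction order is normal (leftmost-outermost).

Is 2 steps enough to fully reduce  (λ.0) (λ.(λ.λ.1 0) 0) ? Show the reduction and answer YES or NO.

Answer: YES — reaches normal form λ.λ.1 0 in 2 ≤ 2 steps

Working:
  start: (λ.0) (λ.(λ.λ.1 0) 0)
  [1] λ.(λ.λ.1 0) 0
  [2] λ.λ.1 0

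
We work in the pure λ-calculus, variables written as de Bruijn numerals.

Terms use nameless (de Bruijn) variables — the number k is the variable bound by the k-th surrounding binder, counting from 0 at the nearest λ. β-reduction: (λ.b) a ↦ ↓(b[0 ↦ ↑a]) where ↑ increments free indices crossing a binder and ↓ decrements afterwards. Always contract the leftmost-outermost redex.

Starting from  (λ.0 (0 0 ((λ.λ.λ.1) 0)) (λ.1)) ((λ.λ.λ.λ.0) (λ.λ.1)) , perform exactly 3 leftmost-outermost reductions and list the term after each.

Answer: after 3 steps: (λ.λ.0) (λ.(λ.λ.λ.λ.0) (λ.λ.1))

Reduction:
  start: (λ.0 (0 0 ((λ.λ.λ.1) 0)) (λ.1)) ((λ.λ.λ.λ.0) (λ.λ.1))
  →1  (λ.λ.λ.λ.0) (λ.λ.1) ((λ.λ.λ.λ.0) (λ.λ.1) ((λ.λ.λ.λ.0) (λ.λ.1)) ((λ.λ.λ.1) ((λ.λ.λ.λ.0) (λ.λ.1)))) (λ.(λ.λ.λ.λ.0) (λ.λ.1))
  →2  (λ.λ.λ.0) ((λ.λ.λ.λ.0) (λ.λ.1) ((λ.λ.λ.λ.0) (λ.λ.1)) ((λ.λ.λ.1) ((λ.λ.λ.λ.0) (λ.λ.1)))) (λ.(λ.λ.λ.λ.0) (λ.λ.1))
  →3  (λ.λ.0) (λ.(λ.λ.λ.λ.0) (λ.λ.1))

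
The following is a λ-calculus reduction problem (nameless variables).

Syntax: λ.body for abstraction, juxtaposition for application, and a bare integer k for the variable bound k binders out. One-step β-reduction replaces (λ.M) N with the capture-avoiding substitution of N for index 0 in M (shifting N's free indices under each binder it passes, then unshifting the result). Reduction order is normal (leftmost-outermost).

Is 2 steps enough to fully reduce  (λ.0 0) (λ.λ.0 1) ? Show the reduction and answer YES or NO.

Answer: YES — reaches normal form λ.0 (λ.λ.0 1) in 2 ≤ 2 steps

Working:
  start: (λ.0 0) (λ.λ.0 1)
  →1  (λ.λ.0 1) (λ.λ.0 1)
  →2  λ.0 (λ.λ.0 1)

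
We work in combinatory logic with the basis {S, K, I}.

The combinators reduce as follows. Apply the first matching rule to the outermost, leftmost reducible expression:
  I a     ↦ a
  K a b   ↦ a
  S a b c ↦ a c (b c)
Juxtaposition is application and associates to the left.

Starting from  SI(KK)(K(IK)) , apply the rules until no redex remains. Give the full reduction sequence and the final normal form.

Answer: normal form = K  (in 4 steps)

Working:
  start: SI(KK)(K(IK))
  [1] I(K(IK))(KK(K(IK)))
  [2] K(IK)(KK(K(IK)))
  [3] IK
  [4] K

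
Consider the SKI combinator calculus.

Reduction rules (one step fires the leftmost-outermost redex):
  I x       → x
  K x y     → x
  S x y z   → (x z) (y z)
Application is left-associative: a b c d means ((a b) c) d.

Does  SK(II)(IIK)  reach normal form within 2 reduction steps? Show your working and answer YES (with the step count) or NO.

  start: SK(II)(IIK)
  →1  K(IIK)(II(IIK))
  →2  IIK

Answer: NO — after 2 steps the term is IIK, not yet normal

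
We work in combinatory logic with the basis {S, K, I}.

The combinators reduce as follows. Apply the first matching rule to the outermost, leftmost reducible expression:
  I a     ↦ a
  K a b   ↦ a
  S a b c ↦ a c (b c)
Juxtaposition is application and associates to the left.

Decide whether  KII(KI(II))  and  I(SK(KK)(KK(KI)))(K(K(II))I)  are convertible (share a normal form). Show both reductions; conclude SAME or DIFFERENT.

Answer: DIFFERENT — A ⇓ I, B ⇓ K(KI)

Working:
Term A:
  start: KII(KI(II))
  [1] I(KI(II))
  [2] KI(II)
  [3] I

Term B:
  start: I(SK(KK)(KK(KI)))(K(K(II))I)
  [1] SK(KK)(KK(KI))(K(K(II))I)
  [2] K(KK(KI))(KK(KK(KI)))(K(K(II))I)
  [3] KK(KI)(K(K(II))I)
  [4] K(K(K(II))I)
  [5] K(K(II))
  [6] K(KI)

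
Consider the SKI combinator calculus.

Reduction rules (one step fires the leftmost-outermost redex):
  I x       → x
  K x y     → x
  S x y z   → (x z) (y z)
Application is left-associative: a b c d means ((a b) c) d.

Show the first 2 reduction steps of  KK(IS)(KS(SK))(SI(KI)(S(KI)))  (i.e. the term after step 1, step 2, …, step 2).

Answer: after 2 steps: KS(SK)

Derivation:
  start: KK(IS)(KS(SK))(SI(KI)(S(KI)))
  [1] K(KS(SK))(SI(KI)(S(KI)))
  [2] KS(SK)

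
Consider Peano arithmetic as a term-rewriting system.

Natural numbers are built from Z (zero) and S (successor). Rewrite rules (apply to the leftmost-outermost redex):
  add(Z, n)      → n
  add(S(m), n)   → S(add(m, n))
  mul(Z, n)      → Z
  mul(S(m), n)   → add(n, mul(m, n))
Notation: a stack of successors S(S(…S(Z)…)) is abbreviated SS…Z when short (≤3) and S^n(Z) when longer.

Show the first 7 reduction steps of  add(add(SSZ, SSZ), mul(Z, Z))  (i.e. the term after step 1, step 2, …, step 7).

Answer: after 7 steps: S(S(S(S(add(Z, mul(Z, Z))))))

Reduction:
  start: add(add(SSZ, SSZ), mul(Z, Z))
  [1] add(S(add(SZ, SSZ)), mul(Z, Z))
  [2] S(add(add(SZ, SSZ), mul(Z, Z)))
  [3] S(add(S(add(Z, SSZ)), mul(Z, Z)))
  [4] S(S(add(add(Z, SSZ), mul(Z, Z))))
  [5] S(S(add(SSZ, mul(Z, Z))))
  [6] S(S(S(add(SZ, mul(Z, Z)))))
  [7] S(S(S(S(add(Z, mul(Z, Z))))))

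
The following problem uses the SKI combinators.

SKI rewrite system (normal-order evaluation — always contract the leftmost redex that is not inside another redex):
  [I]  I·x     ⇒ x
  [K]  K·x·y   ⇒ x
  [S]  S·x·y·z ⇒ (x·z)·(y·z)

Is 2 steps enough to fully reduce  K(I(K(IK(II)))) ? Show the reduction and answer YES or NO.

  start: K(I(K(IK(II))))
  [1] K(K(IK(II)))
  [2] K(K(K(II)))

Answer: NO — after 2 steps the term is K(K(K(II))), not yet normal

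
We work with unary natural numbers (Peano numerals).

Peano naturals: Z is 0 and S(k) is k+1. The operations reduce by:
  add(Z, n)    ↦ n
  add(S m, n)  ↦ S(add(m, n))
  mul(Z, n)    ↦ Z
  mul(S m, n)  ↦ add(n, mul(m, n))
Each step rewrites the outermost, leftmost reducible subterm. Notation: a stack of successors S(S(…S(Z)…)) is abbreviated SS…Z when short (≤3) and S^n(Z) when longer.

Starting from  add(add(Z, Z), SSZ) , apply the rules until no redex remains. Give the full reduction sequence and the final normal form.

Answer: normal form = SSZ  (in 2 steps)

Derivation:
  start: add(add(Z, Z), SSZ)
  →1  add(Z, SSZ)
  →2  SSZ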